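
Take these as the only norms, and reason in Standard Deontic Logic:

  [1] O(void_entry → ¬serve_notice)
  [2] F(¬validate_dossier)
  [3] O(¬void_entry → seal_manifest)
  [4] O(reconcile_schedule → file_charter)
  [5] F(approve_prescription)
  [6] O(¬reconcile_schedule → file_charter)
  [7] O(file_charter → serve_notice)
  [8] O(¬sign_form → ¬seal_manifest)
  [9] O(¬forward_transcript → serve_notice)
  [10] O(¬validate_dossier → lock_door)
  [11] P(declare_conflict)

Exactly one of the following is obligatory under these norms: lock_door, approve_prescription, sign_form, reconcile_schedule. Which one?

Premises 4 and 6 cover both cases: O(reconcile_schedule → file_charter) and O(¬reconcile_schedule → file_charter). Since reconcile_schedule ∨ ¬reconcile_schedule is a tautology, O(file_charter) follows.
From O(file_charter) and premise 7, O(file_charter → serve_notice), we obtain O(serve_notice).
Premise 1 is O(void_entry → ¬serve_notice); contrapositively O(serve_notice → ¬void_entry). Since O(serve_notice) holds, K gives O(¬void_entry).
With premise 3, O(¬void_entry → seal_manifest), the K-axiom yields O(seal_manifest).
The contrapositive of premise 8 (O(¬sign_form → ¬seal_manifest)) is O(seal_manifest → sign_form), and O(seal_manifest) is already established, so O(sign_form).
So O(sign_form) holds — sign_form is obligatory. None of the other listed options is made obligatory by any chain of premises.

sign_form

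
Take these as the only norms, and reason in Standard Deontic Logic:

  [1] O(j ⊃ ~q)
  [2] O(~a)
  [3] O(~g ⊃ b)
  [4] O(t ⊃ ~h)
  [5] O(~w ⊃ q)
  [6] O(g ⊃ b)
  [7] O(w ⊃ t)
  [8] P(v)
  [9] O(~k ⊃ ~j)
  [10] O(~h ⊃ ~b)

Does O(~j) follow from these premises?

By case analysis on ~g: premise 3 gives O(~g ⊃ b) and premise 6 gives O(g ⊃ b), so O(b) either way.
The contrapositive of premise 10 (O(~h ⊃ ~b)) is O(b ⊃ h), and O(b) is already established, so O(h).
Premise 4, O(t ⊃ ~h), contraposes to O(h ⊃ ~t); with O(h) we get O(~t).
The contrapositive of premise 7 (O(w ⊃ t)) is O(~t ⊃ ~w), and O(~t) is already established, so O(~w).
Premise 5 is O(~w ⊃ q); since O(~w), deontic closure gives O(q).
Premise 1, O(j ⊃ ~q), contraposes to O(q ⊃ ~j); with O(q) we get O(~j).
Premises 2, 8, 9 do not contribute to this derivation.
So O(~j) follows.

Yes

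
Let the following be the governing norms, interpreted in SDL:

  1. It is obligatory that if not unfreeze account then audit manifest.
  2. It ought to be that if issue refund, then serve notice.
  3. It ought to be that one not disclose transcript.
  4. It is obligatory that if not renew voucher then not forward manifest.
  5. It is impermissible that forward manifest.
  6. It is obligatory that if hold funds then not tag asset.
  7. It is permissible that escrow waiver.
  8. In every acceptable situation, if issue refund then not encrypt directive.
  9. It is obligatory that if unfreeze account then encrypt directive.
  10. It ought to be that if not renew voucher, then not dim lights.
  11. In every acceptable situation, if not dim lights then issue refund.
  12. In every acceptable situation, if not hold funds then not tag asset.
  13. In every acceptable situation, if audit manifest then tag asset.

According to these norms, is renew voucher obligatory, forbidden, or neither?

By case analysis on ¬hold_funds: premise 12 gives O(¬hold_funds → ¬tag_asset) and premise 6 gives O(hold_funds → ¬tag_asset), so O(¬tag_asset) either way.
The contrapositive of premise 13 (O(audit_manifest → tag_asset)) is O(¬tag_asset → ¬audit_manifest), and O(¬tag_asset) is already established, so O(¬audit_manifest).
The contrapositive of premise 1 (O(¬unfreeze_account → audit_manifest)) is O(¬audit_manifest → unfreeze_account), and O(¬audit_manifest) is already established, so O(unfreeze_account).
With premise 9, O(unfreeze_account → encrypt_directive), the K-axiom yields O(encrypt_directive).
Premise 8 is O(issue_refund → ¬encrypt_directive); contrapositively O(encrypt_directive → ¬issue_refund). Since O(encrypt_directive) holds, K gives O(¬issue_refund).
Premise 11, O(¬dim_lights → issue_refund), contraposes to O(¬issue_refund → dim_lights); with O(¬issue_refund) we get O(dim_lights).
Premise 10, O(¬renew_voucher → ¬dim_lights), contraposes to O(dim_lights → renew_voucher); with O(dim_lights) we get O(renew_voucher).
Premises 2, 3, 4, 5, 7 do not contribute to this derivation.
Hence renew_voucher is obligatory.

Obligatory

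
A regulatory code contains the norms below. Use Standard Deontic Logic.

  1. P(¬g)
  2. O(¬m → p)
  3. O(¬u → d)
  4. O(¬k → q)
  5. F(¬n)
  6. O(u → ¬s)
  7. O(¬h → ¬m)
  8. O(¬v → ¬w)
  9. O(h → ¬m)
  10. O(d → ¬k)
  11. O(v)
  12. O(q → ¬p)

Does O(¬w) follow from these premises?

Premise 8 is O(¬v → ¬w), but O(¬v) is not derivable from the premises, so it does not yield O(¬w).
No other premise forces O(¬w). An ideal world satisfying every premise can still have ¬w false, so O(¬w) is not derivable.

No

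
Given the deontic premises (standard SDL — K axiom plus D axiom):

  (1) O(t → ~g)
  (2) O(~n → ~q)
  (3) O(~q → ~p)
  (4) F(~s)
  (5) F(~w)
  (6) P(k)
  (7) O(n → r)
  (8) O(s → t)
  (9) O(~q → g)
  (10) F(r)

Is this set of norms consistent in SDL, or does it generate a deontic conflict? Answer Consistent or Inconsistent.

Inconsistent

Premise 4, F(~s), is equivalent to O(s).
From O(s) and premise 8, O(s → t), we obtain O(t).
From O(t) and premise 1, O(t → ~g), we obtain O(~g).
Premise 9 is O(~q → g); contrapositively O(~g → q). Since O(~g) holds, K gives O(q).
The contrapositive of premise 2 (O(~n → ~q)) is O(q → n), and O(q) is already established, so O(n).
With premise 7, O(n → r), the K-axiom yields O(r).
However, F(r) at premise 10 amounts to O(~r).
We now have both O(r) and O(~r) — r is simultaneously obligatory and forbidden, violating the D-axiom.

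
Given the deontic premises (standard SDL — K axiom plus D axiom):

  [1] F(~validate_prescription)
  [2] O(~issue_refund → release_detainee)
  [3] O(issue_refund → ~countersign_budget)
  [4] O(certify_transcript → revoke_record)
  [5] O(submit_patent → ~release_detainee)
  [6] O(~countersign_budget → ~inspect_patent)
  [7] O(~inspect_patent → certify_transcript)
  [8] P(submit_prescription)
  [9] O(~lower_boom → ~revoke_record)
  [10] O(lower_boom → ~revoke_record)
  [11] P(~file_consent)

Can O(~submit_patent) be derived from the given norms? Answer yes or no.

Premises 9 and 10 cover both cases: O(~lower_boom → ~revoke_record) and O(lower_boom → ~revoke_record). Since ~lower_boom ∨ lower_boom is a tautology, O(~revoke_record) follows.
The contrapositive of premise 4 (O(certify_transcript → revoke_record)) is O(~revoke_record → ~certify_transcript), and O(~revoke_record) is already established, so O(~certify_transcript).
Premise 7, O(~inspect_patent → certify_transcript), contraposes to O(~certify_transcript → inspect_patent); with O(~certify_transcript) we get O(inspect_patent).
Premise 6, O(~countersign_budget → ~inspect_patent), contraposes to O(inspect_patent → countersign_budget); with O(inspect_patent) we get O(countersign_budget).
Premise 3 is O(issue_refund → ~countersign_budget); contrapositively O(countersign_budget → ~issue_refund). Since O(countersign_budget) holds, K gives O(~issue_refund).
From O(~issue_refund) and premise 2, O(~issue_refund → release_detainee), we obtain O(release_detainee).
Premise 5 is O(submit_patent → ~release_detainee); contrapositively O(release_detainee → ~submit_patent). Since O(release_detainee) holds, K gives O(~submit_patent).
Premises 1, 8, 11 do not contribute to this derivation.
So O(~submit_patent) follows.

Yes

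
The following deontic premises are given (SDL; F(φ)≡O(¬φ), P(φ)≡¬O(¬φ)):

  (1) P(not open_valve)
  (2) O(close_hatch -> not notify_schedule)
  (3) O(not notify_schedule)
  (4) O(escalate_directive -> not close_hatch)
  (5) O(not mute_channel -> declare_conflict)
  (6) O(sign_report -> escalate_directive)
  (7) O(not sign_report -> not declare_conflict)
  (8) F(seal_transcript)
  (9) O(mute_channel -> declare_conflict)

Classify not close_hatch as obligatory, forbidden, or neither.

By case analysis on not mute_channel: premise 5 gives O(not mute_channel -> declare_conflict) and premise 9 gives O(mute_channel -> declare_conflict), so O(declare_conflict) either way.
The contrapositive of premise 7 (O(not sign_report -> not declare_conflict)) is O(declare_conflict -> sign_report), and O(declare_conflict) is already established, so O(sign_report).
Applying K to premise 6 (O(sign_report -> escalate_directive)) and O(sign_report) yields O(escalate_directive).
With premise 4, O(escalate_directive -> not close_hatch), the K-axiom yields O(not close_hatch).
Premises 1, 2, 3, 8 do not contribute to this derivation.
Hence not close_hatch is obligatory.

Obligatory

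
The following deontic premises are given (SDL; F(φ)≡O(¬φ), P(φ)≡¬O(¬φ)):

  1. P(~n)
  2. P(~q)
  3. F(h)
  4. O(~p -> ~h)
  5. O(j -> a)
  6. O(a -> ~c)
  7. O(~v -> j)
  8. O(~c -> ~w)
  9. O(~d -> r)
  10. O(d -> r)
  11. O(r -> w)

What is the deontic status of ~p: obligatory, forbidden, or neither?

Neither

Premise 4 is O(~p -> ~h); even if O(~h) held, inferring O(~p) would be affirming the consequent — invalid.
No premise or chain of K-axiom applications forces O(~p), and none forces O(p). So ~p is neither obligatory nor forbidden under these norms.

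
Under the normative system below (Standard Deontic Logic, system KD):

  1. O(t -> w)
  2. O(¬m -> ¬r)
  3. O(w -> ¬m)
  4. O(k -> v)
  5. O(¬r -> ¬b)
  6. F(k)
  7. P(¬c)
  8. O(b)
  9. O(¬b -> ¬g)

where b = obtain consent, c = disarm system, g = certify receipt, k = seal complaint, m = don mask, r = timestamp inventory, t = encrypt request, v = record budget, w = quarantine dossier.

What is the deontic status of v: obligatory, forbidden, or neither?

Neither

Premise 4 is O(k -> v), but O(k) is not derivable from the premises, so it does not yield O(v).
No premise or chain of K-axiom applications forces O(v), and none forces O(¬v). So v is neither obligatory nor forbidden under these norms.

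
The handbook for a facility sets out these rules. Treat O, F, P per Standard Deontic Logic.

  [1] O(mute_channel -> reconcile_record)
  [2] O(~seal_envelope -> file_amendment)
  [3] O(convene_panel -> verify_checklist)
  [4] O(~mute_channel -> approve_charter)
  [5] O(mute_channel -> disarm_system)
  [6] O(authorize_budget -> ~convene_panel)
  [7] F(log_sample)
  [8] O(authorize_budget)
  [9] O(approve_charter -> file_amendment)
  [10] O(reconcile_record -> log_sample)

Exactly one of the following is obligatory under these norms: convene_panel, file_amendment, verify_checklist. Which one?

file_amendment

Premise 7, F(log_sample), is equivalent to O(~log_sample).
Premise 10 is O(reconcile_record -> log_sample); contrapositively O(~log_sample -> ~reconcile_record). Since O(~log_sample) holds, K gives O(~reconcile_record).
The contrapositive of premise 1 (O(mute_channel -> reconcile_record)) is O(~reconcile_record -> ~mute_channel), and O(~reconcile_record) is already established, so O(~mute_channel).
Premise 4 is O(~mute_channel -> approve_charter); since O(~mute_channel), deontic closure gives O(approve_charter).
With premise 9, O(approve_charter -> file_amendment), the K-axiom yields O(file_amendment).
So O(file_amendment) holds — file_amendment is obligatory. None of the other listed options is made obligatory by any chain of premises.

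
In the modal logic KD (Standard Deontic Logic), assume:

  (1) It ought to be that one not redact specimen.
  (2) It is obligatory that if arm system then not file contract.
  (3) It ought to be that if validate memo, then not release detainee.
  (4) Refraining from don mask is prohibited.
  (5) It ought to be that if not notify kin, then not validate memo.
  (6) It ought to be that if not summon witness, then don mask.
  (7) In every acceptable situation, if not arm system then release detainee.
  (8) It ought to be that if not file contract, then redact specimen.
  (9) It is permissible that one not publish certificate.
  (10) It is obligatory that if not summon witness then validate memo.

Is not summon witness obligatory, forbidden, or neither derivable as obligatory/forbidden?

From premise 1 we have O(¬redact_specimen).
The contrapositive of premise 8 (O(¬file_contract → redact_specimen)) is O(¬redact_specimen → file_contract), and O(¬redact_specimen) is already established, so O(file_contract).
Premise 2, O(arm_system → ¬file_contract), contraposes to O(file_contract → ¬arm_system); with O(file_contract) we get O(¬arm_system).
With premise 7, O(¬arm_system → release_detainee), the K-axiom yields O(release_detainee).
Premise 3 is O(validate_memo → ¬release_detainee); contrapositively O(release_detainee → ¬validate_memo). Since O(release_detainee) holds, K gives O(¬validate_memo).
Premise 10, O(¬summon_witness → validate_memo), contraposes to O(¬validate_memo → summon_witness); with O(¬validate_memo) we get O(summon_witness).
Premises 4, 5, 6, 9 do not contribute to this derivation.
Thus O(summon_witness), which is F(¬summon_witness): ¬summon_witness is forbidden.

Forbidden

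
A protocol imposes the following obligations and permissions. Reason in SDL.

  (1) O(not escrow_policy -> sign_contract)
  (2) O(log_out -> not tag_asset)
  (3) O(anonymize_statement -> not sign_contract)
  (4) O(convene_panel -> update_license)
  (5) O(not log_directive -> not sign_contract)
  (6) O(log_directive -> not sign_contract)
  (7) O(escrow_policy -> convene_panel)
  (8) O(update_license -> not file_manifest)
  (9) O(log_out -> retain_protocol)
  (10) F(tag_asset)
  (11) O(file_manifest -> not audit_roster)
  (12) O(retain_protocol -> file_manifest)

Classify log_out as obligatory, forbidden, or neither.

By case analysis on log_directive: premise 6 gives O(log_directive -> not sign_contract) and premise 5 gives O(not log_directive -> not sign_contract), so O(not sign_contract) either way.
Premise 1 is O(not escrow_policy -> sign_contract); contrapositively O(not sign_contract -> escrow_policy). Since O(not sign_contract) holds, K gives O(escrow_policy).
Premise 7 is O(escrow_policy -> convene_panel); since O(escrow_policy), deontic closure gives O(convene_panel).
Premise 4 is O(convene_panel -> update_license); since O(convene_panel), deontic closure gives O(update_license).
With premise 8, O(update_license -> not file_manifest), the K-axiom yields O(not file_manifest).
The contrapositive of premise 12 (O(retain_protocol -> file_manifest)) is O(not file_manifest -> not retain_protocol), and O(not file_manifest) is already established, so O(not retain_protocol).
Premise 9, O(log_out -> retain_protocol), contraposes to O(not retain_protocol -> not log_out); with O(not retain_protocol) we get O(not log_out).
Premises 2, 3, 10, 11 do not contribute to this derivation.
Thus O(not log_out), which is F(log_out): log_out is forbidden.

Forbidden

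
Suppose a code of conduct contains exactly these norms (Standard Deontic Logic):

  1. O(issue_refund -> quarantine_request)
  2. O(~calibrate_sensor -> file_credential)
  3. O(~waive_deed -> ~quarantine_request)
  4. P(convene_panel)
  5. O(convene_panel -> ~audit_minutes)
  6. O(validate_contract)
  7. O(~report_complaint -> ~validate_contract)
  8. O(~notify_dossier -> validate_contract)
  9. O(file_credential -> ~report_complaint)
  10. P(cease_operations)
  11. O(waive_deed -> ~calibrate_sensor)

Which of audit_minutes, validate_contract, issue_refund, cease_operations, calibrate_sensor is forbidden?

issue_refund

Premise 6 states O(validate_contract) outright.
Premise 7 is O(~report_complaint -> ~validate_contract); contrapositively O(validate_contract -> report_complaint). Since O(validate_contract) holds, K gives O(report_complaint).
Premise 9, O(file_credential -> ~report_complaint), contraposes to O(report_complaint -> ~file_credential); with O(report_complaint) we get O(~file_credential).
Premise 2 is O(~calibrate_sensor -> file_credential); contrapositively O(~file_credential -> calibrate_sensor). Since O(~file_credential) holds, K gives O(calibrate_sensor).
The contrapositive of premise 11 (O(waive_deed -> ~calibrate_sensor)) is O(calibrate_sensor -> ~waive_deed), and O(calibrate_sensor) is already established, so O(~waive_deed).
From O(~waive_deed) and premise 3, O(~waive_deed -> ~quarantine_request), we obtain O(~quarantine_request).
The contrapositive of premise 1 (O(issue_refund -> quarantine_request)) is O(~quarantine_request -> ~issue_refund), and O(~quarantine_request) is already established, so O(~issue_refund).
So O(~issue_refund) holds, i.e. issue_refund is forbidden. None of the other listed options is forbidden under the premises.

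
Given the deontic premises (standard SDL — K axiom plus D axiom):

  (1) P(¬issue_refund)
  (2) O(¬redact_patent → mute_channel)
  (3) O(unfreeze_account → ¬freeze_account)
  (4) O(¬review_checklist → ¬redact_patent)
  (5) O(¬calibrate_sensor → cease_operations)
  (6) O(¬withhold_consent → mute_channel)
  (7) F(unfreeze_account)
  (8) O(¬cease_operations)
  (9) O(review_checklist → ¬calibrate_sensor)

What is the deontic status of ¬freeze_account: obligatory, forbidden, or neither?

Neither

Premise 3 is O(unfreeze_account → ¬freeze_account), but O(unfreeze_account) is not derivable from the premises, so it does not yield O(¬freeze_account).
No premise or chain of K-axiom applications forces O(¬freeze_account), and none forces O(freeze_account). So ¬freeze_account is neither obligatory nor forbidden under these norms.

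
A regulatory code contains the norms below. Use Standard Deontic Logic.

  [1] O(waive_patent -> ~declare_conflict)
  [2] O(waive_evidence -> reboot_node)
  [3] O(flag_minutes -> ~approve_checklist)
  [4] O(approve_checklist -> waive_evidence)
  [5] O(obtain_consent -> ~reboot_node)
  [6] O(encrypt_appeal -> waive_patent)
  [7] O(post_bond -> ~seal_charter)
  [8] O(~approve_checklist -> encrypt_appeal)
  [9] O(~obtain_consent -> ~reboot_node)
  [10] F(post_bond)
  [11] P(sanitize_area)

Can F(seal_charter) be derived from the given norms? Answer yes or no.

Premise 7 is O(post_bond -> ~seal_charter), but O(post_bond) is not derivable from the premises, so it does not yield O(~seal_charter).
No other premise forces O(~seal_charter). An ideal world satisfying every premise can still have seal_charter true, so F(seal_charter) is not derivable.

No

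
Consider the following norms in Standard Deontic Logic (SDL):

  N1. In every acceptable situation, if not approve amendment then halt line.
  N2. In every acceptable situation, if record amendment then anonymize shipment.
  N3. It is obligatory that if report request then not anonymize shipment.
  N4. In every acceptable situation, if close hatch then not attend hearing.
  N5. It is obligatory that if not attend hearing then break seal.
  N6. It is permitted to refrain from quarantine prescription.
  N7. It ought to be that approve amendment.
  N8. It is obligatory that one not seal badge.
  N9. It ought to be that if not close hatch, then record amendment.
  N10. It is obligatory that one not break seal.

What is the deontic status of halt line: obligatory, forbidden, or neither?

Premise 1 is O(¬approve_amendment → halt_line), but O(¬approve_amendment) is not derivable from the premises, so it does not yield O(halt_line).
No premise or chain of K-axiom applications forces O(halt_line), and none forces O(¬halt_line). So halt_line is neither obligatory nor forbidden under these norms.

Neither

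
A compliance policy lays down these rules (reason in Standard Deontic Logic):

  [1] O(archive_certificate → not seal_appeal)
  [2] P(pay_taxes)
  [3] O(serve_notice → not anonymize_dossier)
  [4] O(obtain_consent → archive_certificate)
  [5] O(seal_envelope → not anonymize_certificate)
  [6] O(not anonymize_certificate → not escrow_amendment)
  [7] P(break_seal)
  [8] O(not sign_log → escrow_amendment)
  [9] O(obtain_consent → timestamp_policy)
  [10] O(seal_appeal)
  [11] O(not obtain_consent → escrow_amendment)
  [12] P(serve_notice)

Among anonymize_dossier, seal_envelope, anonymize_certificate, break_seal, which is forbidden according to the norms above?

Premise 10 gives O(seal_appeal).
Premise 1 is O(archive_certificate → not seal_appeal); contrapositively O(seal_appeal → not archive_certificate). Since O(seal_appeal) holds, K gives O(not archive_certificate).
The contrapositive of premise 4 (O(obtain_consent → archive_certificate)) is O(not archive_certificate → not obtain_consent), and O(not archive_certificate) is already established, so O(not obtain_consent).
Premise 11 is O(not obtain_consent → escrow_amendment); since O(not obtain_consent), deontic closure gives O(escrow_amendment).
Premise 6 is O(not anonymize_certificate → not escrow_amendment); contrapositively O(escrow_amendment → anonymize_certificate). Since O(escrow_amendment) holds, K gives O(anonymize_certificate).
Premise 5, O(seal_envelope → not anonymize_certificate), contraposes to O(anonymize_certificate → not seal_envelope); with O(anonymize_certificate) we get O(not seal_envelope).
So O(not seal_envelope) holds, i.e. seal_envelope is forbidden. None of the other listed options is forbidden under the premises.

seal_envelope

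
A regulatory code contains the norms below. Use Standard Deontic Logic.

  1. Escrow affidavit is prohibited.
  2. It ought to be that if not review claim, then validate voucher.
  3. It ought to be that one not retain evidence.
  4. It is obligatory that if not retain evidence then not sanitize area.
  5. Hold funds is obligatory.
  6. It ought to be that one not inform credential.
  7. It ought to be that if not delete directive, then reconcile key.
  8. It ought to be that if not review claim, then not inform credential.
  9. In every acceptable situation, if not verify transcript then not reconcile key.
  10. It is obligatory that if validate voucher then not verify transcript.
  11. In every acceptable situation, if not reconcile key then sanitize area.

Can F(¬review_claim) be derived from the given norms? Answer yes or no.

Yes

Premise 3 gives O(¬retain_evidence).
Premise 4 is O(¬retain_evidence → ¬sanitize_area); since O(¬retain_evidence), deontic closure gives O(¬sanitize_area).
Premise 11 is O(¬reconcile_key → sanitize_area); contrapositively O(¬sanitize_area → reconcile_key). Since O(¬sanitize_area) holds, K gives O(reconcile_key).
Premise 9, O(¬verify_transcript → ¬reconcile_key), contraposes to O(reconcile_key → verify_transcript); with O(reconcile_key) we get O(verify_transcript).
Premise 10, O(validate_voucher → ¬verify_transcript), contraposes to O(verify_transcript → ¬validate_voucher); with O(verify_transcript) we get O(¬validate_voucher).
Premise 2, O(¬review_claim → validate_voucher), contraposes to O(¬validate_voucher → review_claim); with O(¬validate_voucher) we get O(review_claim).
Premises 1, 5, 6, 7, 8 do not contribute to this derivation.
So O(review_claim) holds, i.e. F(¬review_claim). The claim follows.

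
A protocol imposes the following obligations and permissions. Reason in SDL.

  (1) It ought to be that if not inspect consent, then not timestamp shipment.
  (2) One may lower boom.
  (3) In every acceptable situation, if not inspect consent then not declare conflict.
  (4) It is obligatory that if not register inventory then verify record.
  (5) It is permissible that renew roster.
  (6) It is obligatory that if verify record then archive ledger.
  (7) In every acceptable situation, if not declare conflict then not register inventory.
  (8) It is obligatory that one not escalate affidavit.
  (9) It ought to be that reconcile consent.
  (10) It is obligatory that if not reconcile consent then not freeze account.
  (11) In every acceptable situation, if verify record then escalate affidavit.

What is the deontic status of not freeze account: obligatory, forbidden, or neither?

Neither

Premise 10 is O(¬reconcile_consent → ¬freeze_account), but O(¬reconcile_consent) is not derivable from the premises, so it does not yield O(¬freeze_account).
No premise or chain of K-axiom applications forces O(¬freeze_account), and none forces O(freeze_account). So ¬freeze_account is neither obligatory nor forbidden under these norms.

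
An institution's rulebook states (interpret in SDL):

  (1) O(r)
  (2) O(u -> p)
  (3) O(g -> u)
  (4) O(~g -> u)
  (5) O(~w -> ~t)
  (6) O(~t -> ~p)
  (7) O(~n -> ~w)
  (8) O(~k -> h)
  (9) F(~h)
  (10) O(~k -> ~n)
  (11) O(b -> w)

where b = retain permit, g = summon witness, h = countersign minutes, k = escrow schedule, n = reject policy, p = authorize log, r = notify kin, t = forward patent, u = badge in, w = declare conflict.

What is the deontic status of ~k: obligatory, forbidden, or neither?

Forbidden

By case analysis on ~g: premise 4 gives O(~g -> u) and premise 3 gives O(g -> u), so O(u) either way.
From O(u) and premise 2, O(u -> p), we obtain O(p).
The contrapositive of premise 6 (O(~t -> ~p)) is O(p -> t), and O(p) is already established, so O(t).
Premise 5, O(~w -> ~t), contraposes to O(t -> w); with O(t) we get O(w).
The contrapositive of premise 7 (O(~n -> ~w)) is O(w -> n), and O(w) is already established, so O(n).
Premise 10, O(~k -> ~n), contraposes to O(n -> k); with O(n) we get O(k).
Premises 1, 8, 9, 11 do not contribute to this derivation.
Thus O(k), which is F(~k): ~k is forbidden.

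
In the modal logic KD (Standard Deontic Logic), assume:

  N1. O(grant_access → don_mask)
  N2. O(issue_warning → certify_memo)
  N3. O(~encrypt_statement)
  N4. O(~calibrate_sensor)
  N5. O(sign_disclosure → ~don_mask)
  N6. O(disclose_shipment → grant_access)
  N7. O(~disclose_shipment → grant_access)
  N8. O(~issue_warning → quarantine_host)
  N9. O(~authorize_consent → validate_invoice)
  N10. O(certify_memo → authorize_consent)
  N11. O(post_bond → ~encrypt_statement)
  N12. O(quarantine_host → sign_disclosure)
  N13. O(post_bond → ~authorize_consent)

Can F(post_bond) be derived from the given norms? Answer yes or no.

Premises 7 and 6 cover both cases: O(~disclose_shipment → grant_access) and O(disclose_shipment → grant_access). Since ~disclose_shipment ∨ disclose_shipment is a tautology, O(grant_access) follows.
Applying K to premise 1 (O(grant_access → don_mask)) and O(grant_access) yields O(don_mask).
The contrapositive of premise 5 (O(sign_disclosure → ~don_mask)) is O(don_mask → ~sign_disclosure), and O(don_mask) is already established, so O(~sign_disclosure).
The contrapositive of premise 12 (O(quarantine_host → sign_disclosure)) is O(~sign_disclosure → ~quarantine_host), and O(~sign_disclosure) is already established, so O(~quarantine_host).
The contrapositive of premise 8 (O(~issue_warning → quarantine_host)) is O(~quarantine_host → issue_warning), and O(~quarantine_host) is already established, so O(issue_warning).
Applying K to premise 2 (O(issue_warning → certify_memo)) and O(issue_warning) yields O(certify_memo).
With premise 10, O(certify_memo → authorize_consent), the K-axiom yields O(authorize_consent).
The contrapositive of premise 13 (O(post_bond → ~authorize_consent)) is O(authorize_consent → ~post_bond), and O(authorize_consent) is already established, so O(~post_bond).
Premises 3, 4, 9, 11 do not contribute to this derivation.
So O(~post_bond) holds, i.e. F(post_bond). The claim follows.

Yes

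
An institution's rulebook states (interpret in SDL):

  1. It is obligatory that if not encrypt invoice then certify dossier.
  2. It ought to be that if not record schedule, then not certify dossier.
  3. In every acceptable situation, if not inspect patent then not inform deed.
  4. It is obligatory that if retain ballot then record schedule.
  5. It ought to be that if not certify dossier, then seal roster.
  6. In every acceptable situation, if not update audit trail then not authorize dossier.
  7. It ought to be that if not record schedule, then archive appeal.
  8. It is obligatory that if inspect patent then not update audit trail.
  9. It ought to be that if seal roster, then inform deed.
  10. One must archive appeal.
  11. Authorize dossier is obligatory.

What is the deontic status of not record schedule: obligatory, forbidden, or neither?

Forbidden

Premise 11 states O(authorize_dossier) outright.
Premise 6, O(¬update_audit_trail → ¬authorize_dossier), contraposes to O(authorize_dossier → update_audit_trail); with O(authorize_dossier) we get O(update_audit_trail).
The contrapositive of premise 8 (O(inspect_patent → ¬update_audit_trail)) is O(update_audit_trail → ¬inspect_patent), and O(update_audit_trail) is already established, so O(¬inspect_patent).
From O(¬inspect_patent) and premise 3, O(¬inspect_patent → ¬inform_deed), we obtain O(¬inform_deed).
Premise 9 is O(seal_roster → inform_deed); contrapositively O(¬inform_deed → ¬seal_roster). Since O(¬inform_deed) holds, K gives O(¬seal_roster).
The contrapositive of premise 5 (O(¬certify_dossier → seal_roster)) is O(¬seal_roster → certify_dossier), and O(¬seal_roster) is already established, so O(certify_dossier).
The contrapositive of premise 2 (O(¬record_schedule → ¬certify_dossier)) is O(certify_dossier → record_schedule), and O(certify_dossier) is already established, so O(record_schedule).
Premises 1, 4, 7, 10 do not contribute to this derivation.
Thus O(record_schedule), which is F(¬record_schedule): ¬record_schedule is forbidden.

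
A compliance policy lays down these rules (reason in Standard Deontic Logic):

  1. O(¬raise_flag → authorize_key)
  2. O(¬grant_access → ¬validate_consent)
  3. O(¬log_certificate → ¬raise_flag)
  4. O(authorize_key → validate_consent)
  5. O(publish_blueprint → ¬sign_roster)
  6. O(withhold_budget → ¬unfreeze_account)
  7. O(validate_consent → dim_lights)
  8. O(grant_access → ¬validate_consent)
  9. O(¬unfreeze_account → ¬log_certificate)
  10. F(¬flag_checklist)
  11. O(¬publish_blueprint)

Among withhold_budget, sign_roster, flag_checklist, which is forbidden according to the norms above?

withhold_budget

By case analysis on ¬grant_access: premise 2 gives O(¬grant_access → ¬validate_consent) and premise 8 gives O(grant_access → ¬validate_consent), so O(¬validate_consent) either way.
Premise 4 is O(authorize_key → validate_consent); contrapositively O(¬validate_consent → ¬authorize_key). Since O(¬validate_consent) holds, K gives O(¬authorize_key).
Premise 1 is O(¬raise_flag → authorize_key); contrapositively O(¬authorize_key → raise_flag). Since O(¬authorize_key) holds, K gives O(raise_flag).
Premise 3, O(¬log_certificate → ¬raise_flag), contraposes to O(raise_flag → log_certificate); with O(raise_flag) we get O(log_certificate).
Premise 9 is O(¬unfreeze_account → ¬log_certificate); contrapositively O(log_certificate → unfreeze_account). Since O(log_certificate) holds, K gives O(unfreeze_account).
Premise 6, O(withhold_budget → ¬unfreeze_account), contraposes to O(unfreeze_account → ¬withhold_budget); with O(unfreeze_account) we get O(¬withhold_budget).
So O(¬withhold_budget) holds, i.e. withhold_budget is forbidden. None of the other listed options is forbidden under the premises.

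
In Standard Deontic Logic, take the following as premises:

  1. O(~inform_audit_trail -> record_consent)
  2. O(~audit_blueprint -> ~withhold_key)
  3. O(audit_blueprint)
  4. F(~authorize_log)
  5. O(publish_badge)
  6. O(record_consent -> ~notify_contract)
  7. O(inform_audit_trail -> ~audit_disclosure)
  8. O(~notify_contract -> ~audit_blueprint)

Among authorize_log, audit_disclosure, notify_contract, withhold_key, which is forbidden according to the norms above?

audit_disclosure

Premise 3 gives O(audit_blueprint).
Premise 8, O(~notify_contract -> ~audit_blueprint), contraposes to O(audit_blueprint -> notify_contract); with O(audit_blueprint) we get O(notify_contract).
Premise 6 is O(record_consent -> ~notify_contract); contrapositively O(notify_contract -> ~record_consent). Since O(notify_contract) holds, K gives O(~record_consent).
The contrapositive of premise 1 (O(~inform_audit_trail -> record_consent)) is O(~record_consent -> inform_audit_trail), and O(~record_consent) is already established, so O(inform_audit_trail).
Applying K to premise 7 (O(inform_audit_trail -> ~audit_disclosure)) and O(inform_audit_trail) yields O(~audit_disclosure).
So O(~audit_disclosure) holds, i.e. audit_disclosure is forbidden. None of the other listed options is forbidden under the premises.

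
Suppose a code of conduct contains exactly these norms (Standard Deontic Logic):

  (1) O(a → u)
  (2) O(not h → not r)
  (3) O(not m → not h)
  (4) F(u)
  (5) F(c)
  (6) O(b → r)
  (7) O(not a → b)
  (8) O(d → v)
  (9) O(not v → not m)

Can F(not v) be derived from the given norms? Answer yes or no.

Yes

Premise 4, F(u), is equivalent to O(not u).
Premise 1, O(a → u), contraposes to O(not u → not a); with O(not u) we get O(not a).
Applying K to premise 7 (O(not a → b)) and O(not a) yields O(b).
Applying K to premise 6 (O(b → r)) and O(b) yields O(r).
Premise 2 is O(not h → not r); contrapositively O(r → h). Since O(r) holds, K gives O(h).
Premise 3, O(not m → not h), contraposes to O(h → m); with O(h) we get O(m).
The contrapositive of premise 9 (O(not v → not m)) is O(m → v), and O(m) is already established, so O(v).
Premises 5, 8 do not contribute to this derivation.
So O(v) holds, i.e. F(not v). The claim follows.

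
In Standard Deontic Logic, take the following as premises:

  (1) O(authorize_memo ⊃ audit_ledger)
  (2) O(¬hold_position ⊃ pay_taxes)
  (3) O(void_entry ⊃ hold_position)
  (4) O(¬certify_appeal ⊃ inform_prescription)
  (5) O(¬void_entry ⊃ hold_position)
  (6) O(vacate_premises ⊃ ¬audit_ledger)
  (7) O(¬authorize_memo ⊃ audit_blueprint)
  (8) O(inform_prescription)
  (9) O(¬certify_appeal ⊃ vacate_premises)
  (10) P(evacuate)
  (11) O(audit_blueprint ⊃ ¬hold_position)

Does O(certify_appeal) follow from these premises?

Yes

Premises 3 and 5 cover both cases: O(void_entry ⊃ hold_position) and O(¬void_entry ⊃ hold_position). Since void_entry ∨ ¬void_entry is a tautology, O(hold_position) follows.
Premise 11, O(audit_blueprint ⊃ ¬hold_position), contraposes to O(hold_position ⊃ ¬audit_blueprint); with O(hold_position) we get O(¬audit_blueprint).
Premise 7, O(¬authorize_memo ⊃ audit_blueprint), contraposes to O(¬audit_blueprint ⊃ authorize_memo); with O(¬audit_blueprint) we get O(authorize_memo).
Premise 1 is O(authorize_memo ⊃ audit_ledger); since O(authorize_memo), deontic closure gives O(audit_ledger).
Premise 6, O(vacate_premises ⊃ ¬audit_ledger), contraposes to O(audit_ledger ⊃ ¬vacate_premises); with O(audit_ledger) we get O(¬vacate_premises).
Premise 9 is O(¬certify_appeal ⊃ vacate_premises); contrapositively O(¬vacate_premises ⊃ certify_appeal). Since O(¬vacate_premises) holds, K gives O(certify_appeal).
Premises 2, 4, 8, 10 do not contribute to this derivation.
So O(certify_appeal) follows.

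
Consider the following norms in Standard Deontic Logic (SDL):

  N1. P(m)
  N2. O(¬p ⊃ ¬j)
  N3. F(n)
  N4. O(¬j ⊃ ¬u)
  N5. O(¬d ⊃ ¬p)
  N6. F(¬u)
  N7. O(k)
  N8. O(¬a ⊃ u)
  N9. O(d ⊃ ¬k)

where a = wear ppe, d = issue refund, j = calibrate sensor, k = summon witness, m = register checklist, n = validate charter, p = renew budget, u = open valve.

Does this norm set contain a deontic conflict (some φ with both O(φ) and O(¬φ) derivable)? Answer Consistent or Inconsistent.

Premise 6, F(¬u), is equivalent to O(u).
Premise 4 is O(¬j ⊃ ¬u); contrapositively O(u ⊃ j). Since O(u) holds, K gives O(j).
The contrapositive of premise 2 (O(¬p ⊃ ¬j)) is O(j ⊃ p), and O(j) is already established, so O(p).
Premise 5, O(¬d ⊃ ¬p), contraposes to O(p ⊃ d); with O(p) we get O(d).
Premise 9 is O(d ⊃ ¬k); since O(d), deontic closure gives O(¬k).
Yet premise 7 states O(k).
We now have both O(¬k) and O(k) — k is simultaneously obligatory and forbidden, violating the D-axiom.

Inconsistent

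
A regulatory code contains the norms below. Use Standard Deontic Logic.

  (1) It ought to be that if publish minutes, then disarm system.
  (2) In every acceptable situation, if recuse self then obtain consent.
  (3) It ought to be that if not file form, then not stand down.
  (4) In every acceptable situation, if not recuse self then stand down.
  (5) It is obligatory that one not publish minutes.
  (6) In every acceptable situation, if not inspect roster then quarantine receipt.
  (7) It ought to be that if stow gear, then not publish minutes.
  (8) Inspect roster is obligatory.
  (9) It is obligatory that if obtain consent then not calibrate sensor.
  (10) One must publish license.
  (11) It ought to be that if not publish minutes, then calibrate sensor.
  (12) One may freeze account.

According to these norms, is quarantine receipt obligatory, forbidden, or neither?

Neither

Premise 6 is O(¬inspect_roster → quarantine_receipt), but O(¬inspect_roster) is not derivable from the premises, so it does not yield O(quarantine_receipt).
No premise or chain of K-axiom applications forces O(quarantine_receipt), and none forces O(¬quarantine_receipt). So quarantine_receipt is neither obligatory nor forbidden under these norms.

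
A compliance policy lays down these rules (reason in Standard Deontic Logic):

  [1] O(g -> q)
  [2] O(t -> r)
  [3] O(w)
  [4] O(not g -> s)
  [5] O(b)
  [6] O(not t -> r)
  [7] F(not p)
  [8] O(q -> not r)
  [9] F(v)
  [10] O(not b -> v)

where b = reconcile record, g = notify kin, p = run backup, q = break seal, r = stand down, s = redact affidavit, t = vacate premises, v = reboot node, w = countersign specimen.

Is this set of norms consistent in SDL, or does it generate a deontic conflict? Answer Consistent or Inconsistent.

Premise 10 is O(not b -> v), but O(not b) is not derivable from the premises, so it does not yield O(v).
So O(v) is not derivable, and the apparent clash with O(not v) does not arise.
A world satisfying every obligation exists (e.g. b=true, g=false, p=true, q=false, r=true, s=true, t=false, v=false, w=true); no atom is both obligatory and forbidden, so the set is consistent.

Consistent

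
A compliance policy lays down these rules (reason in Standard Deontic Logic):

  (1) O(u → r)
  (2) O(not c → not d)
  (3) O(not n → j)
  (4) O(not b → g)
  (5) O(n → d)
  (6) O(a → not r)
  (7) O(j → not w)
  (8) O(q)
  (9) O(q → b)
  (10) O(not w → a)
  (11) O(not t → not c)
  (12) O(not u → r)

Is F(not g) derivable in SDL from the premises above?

No

Premise 4 is O(not b → g), but O(not b) is not derivable from the premises, so it does not yield O(g).
No other premise forces O(g). An ideal world satisfying every premise can still have not g true, so F(not g) is not derivable.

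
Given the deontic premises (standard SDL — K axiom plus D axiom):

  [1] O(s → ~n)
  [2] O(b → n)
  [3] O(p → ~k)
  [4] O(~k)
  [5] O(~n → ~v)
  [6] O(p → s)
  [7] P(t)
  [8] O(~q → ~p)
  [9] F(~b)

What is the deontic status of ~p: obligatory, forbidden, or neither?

Obligatory

Premise 9 is F(~b), i.e. O(b).
Premise 2 is O(b → n); since O(b), deontic closure gives O(n).
The contrapositive of premise 1 (O(s → ~n)) is O(n → ~s), and O(n) is already established, so O(~s).
Premise 6 is O(p → s); contrapositively O(~s → ~p). Since O(~s) holds, K gives O(~p).
Premises 3, 4, 5, 7, 8 do not contribute to this derivation.
Hence ~p is obligatory.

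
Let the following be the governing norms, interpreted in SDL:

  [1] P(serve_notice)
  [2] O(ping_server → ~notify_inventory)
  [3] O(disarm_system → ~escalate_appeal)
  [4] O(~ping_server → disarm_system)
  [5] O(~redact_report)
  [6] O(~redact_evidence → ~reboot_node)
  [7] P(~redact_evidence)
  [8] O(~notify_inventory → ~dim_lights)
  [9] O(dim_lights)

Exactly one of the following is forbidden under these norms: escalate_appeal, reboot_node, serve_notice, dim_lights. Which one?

From premise 9 we have O(dim_lights).
Premise 8 is O(~notify_inventory → ~dim_lights); contrapositively O(dim_lights → notify_inventory). Since O(dim_lights) holds, K gives O(notify_inventory).
Premise 2, O(ping_server → ~notify_inventory), contraposes to O(notify_inventory → ~ping_server); with O(notify_inventory) we get O(~ping_server).
From O(~ping_server) and premise 4, O(~ping_server → disarm_system), we obtain O(disarm_system).
Premise 3 is O(disarm_system → ~escalate_appeal); since O(disarm_system), deontic closure gives O(~escalate_appeal).
So O(~escalate_appeal) holds, i.e. escalate_appeal is forbidden. None of the other listed options is forbidden under the premises.

escalate_appeal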